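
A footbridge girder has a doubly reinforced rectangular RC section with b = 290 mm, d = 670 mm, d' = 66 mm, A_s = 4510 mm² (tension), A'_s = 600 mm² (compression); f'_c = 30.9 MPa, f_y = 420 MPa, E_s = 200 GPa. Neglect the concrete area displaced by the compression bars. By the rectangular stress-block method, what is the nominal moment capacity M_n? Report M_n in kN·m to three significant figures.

Assume both tension and compression steel yield.
Net tension couple steel: A_s − A'_s = 3910 mm².
a = (A_s − A'_s) f_y / (0.85 f'_c b) = 1642200/(0.85 × 30.9 × 290) = 215.60 mm.
c = a/β₁ = 215.60/0.829 = 260.07 mm; ε'_s = 0.003(c − d')/c = 0.0022 ≥ f_y/E_s = 0.0021, so compression steel does yield.
M_n = (A_s − A'_s) f_y (d − a/2) + A'_s f_y (d − d') = [1642200 × (670 − 107.8) + 252000 × (670 − 66)] × 10⁻⁶ = 923.24 + 152.21 = 1075.45 kN·m.

M_n ≈ 1080 kN·m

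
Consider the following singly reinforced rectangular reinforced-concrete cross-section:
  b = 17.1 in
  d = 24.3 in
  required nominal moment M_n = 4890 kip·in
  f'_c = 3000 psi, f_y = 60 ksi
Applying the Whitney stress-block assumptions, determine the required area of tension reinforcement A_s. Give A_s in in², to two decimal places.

From M_n = 0.85 f'_c a b (d − a/2):
a = d − √(d² − 2M_n/(0.85 f'_c b)) = 24.3 − √(24.3² − 2 × 4890/(0.85 × 3 × 17.1)) = 5.164 in.
A_s = 0.85 f'_c a b / f_y = 0.85 × 3 × 5.164 × 17.1 / 60 = 3.753 in².

A_s ≈ 3.75 in²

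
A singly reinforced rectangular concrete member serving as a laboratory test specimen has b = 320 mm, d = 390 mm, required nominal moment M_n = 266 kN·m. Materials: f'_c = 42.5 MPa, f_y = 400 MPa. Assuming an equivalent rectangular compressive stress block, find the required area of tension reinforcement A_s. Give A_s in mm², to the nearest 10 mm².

With M_n = 0.85 f'_c a b (d − a/2), solve the quadratic for a:
a = d − √(d² − 2M_n/(0.85 f'_c b)) = 390 − √(390² − 2 × 266×10⁶/(0.85 × 42.5 × 320)) = 64.30 mm.
A_s = 0.85 f'_c a b / f_y = 0.85 × 42.5 × 64.30 × 320 / 400 = 1858.3 mm².

A_s ≈ 1860 mm²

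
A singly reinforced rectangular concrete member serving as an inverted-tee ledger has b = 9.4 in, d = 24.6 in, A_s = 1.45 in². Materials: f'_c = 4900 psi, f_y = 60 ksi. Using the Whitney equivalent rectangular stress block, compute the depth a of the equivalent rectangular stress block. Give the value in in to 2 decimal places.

a ≈ 2.22 in

T = A_s f_y = 1.45 × 60 = 87 kips.
a = T/(0.85 f'_c b) = 87/(0.85 × 4.9 × 9.4) = 2.22 in.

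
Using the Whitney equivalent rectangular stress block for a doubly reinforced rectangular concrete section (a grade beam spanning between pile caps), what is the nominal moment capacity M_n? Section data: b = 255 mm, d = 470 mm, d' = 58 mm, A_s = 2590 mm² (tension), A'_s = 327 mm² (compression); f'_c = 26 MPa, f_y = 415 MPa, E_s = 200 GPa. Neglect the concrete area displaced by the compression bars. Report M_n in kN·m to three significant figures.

Assume both tension and compression steel yield.
Net tension couple steel: A_s − A'_s = 2263 mm².
a = (A_s − A'_s) f_y / (0.85 f'_c b) = 939145/(0.85 × 26 × 255) = 166.65 mm.
c = a/β₁ = 166.65/0.85 = 196.06 mm; ε'_s = 0.003(c − d')/c = 0.0021 ≥ f_y/E_s = 0.0021, so compression steel does yield.
M_n = (A_s − A'_s) f_y (d − a/2) + A'_s f_y (d − d') = [939145 × (470 − 83.325) + 135705 × (470 − 58)] × 10⁻⁶ = 363.14 + 55.91 = 419.05 kN·m.

M_n ≈ 419 kN·m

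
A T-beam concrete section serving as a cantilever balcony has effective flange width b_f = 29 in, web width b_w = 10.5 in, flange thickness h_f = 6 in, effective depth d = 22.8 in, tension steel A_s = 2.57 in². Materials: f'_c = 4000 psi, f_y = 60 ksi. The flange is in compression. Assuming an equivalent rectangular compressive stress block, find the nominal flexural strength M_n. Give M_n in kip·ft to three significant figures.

M_n ≈ 283 kip·ft

Tension: T = A_s f_y = 2.57 × 60 = 154.2 kips.
Try a within the flange: a = T/(0.85 f'_c b_f) = 154.2/(0.85 × 4 × 29) = 1.564 in.
Since a = 1.564 ≤ h_f = 6 in, the stress block lies entirely in the flange; analyse as a rectangular beam of width b_f.
M_n = T(d − a/2) = 154.2 × (22.8 − 0.782) = 3395.2 kip·in.
M_n = 3395.2/12 = 282.93 kip·ft.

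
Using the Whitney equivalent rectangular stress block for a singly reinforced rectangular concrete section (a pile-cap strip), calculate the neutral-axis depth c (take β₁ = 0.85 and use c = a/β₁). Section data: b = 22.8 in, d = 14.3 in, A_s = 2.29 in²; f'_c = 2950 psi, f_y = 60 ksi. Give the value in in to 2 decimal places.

c ≈ 2.83 in

T = A_s f_y = 2.29 × 60 = 137.4 kips.
a = T/(0.85 f'_c b) = 137.4/(0.85 × 2.95 × 22.8) = 2.4033 in.
With β₁ = 0.85, c = a/β₁ = 2.4033/0.85 = 2.83 in.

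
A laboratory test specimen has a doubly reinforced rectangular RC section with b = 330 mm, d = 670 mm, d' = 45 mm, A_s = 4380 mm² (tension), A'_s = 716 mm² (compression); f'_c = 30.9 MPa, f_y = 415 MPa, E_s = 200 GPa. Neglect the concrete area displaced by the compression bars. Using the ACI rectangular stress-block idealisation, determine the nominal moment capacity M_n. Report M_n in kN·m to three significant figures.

Assume both tension and compression steel yield.
Net tension couple steel: A_s − A'_s = 3664 mm².
a = (A_s − A'_s) f_y / (0.85 f'_c b) = 1520560/(0.85 × 30.9 × 330) = 175.43 mm.
c = a/β₁ = 175.43/0.829 = 211.62 mm; ε'_s = 0.003(c − d')/c = 0.0024 ≥ f_y/E_s = 0.0021, so compression steel does yield.
M_n = (A_s − A'_s) f_y (d − a/2) + A'_s f_y (d − d') = [1520560 × (670 − 87.715) + 297140 × (670 − 45)] × 10⁻⁶ = 885.40 + 185.71 = 1071.11 kN·m.

M_n ≈ 1070 kN·m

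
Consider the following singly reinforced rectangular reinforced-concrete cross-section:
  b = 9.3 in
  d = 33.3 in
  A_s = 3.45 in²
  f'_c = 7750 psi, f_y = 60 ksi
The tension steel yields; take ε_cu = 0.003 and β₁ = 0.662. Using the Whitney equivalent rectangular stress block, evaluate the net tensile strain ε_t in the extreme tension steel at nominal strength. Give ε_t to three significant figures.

ε_t ≈ 0.0166

a = A_s f_y/(0.85 f'_c b) = 3.379 in.
β₁ = 0.662, so c = a/β₁ = 3.379/0.662 = 5.104 in.
From the linear strain diagram with ε_cu = 0.003: ε_t = 0.003 (d − c)/c = 0.003 × (33.3 − 5.104)/5.104 = 0.0166.
Since ε_t ≥ 0.005, the section is tension-controlled.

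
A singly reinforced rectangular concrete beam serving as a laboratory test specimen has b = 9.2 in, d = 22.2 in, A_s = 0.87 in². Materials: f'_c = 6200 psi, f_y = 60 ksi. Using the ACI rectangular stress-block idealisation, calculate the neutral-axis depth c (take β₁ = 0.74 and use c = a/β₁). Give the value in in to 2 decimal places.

c ≈ 1.45 in

T = A_s f_y = 0.87 × 60 = 52.2 kips.
a = T/(0.85 f'_c b) = 52.2/(0.85 × 6.2 × 9.2) = 1.0766 in.
With β₁ = 0.74, c = a/β₁ = 1.0766/0.74 = 1.45 in.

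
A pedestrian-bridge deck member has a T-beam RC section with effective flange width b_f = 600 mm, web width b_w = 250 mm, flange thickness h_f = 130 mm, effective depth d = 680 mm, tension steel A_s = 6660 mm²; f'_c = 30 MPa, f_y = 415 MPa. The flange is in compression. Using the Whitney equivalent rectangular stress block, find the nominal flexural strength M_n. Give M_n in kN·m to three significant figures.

Tension: T = A_s f_y = 6660 × 415 = 2763900 N.
Try a within the flange: a = T/(0.85 f'_c b_f) = 2763900/(0.85 × 30 × 600) = 180.65 mm.
a = 180.65 > h_f = 130 mm: the block extends into the web. Split into flange-overhang and web parts.
C_f = 0.85 f'_c (b_f − b_w) h_f = 0.85 × 30 × (600 − 250) × 130 = 1160250 N.
Remaining web compression depth: a_w = (T − C_f)/(0.85 f'_c b_w) = (2763900 − 1160250)/(0.85 × 30 × 250) = 251.55 mm.
M_n = C_f(d − h_f/2) + (T − C_f)(d − a_w/2) = 1160250 × (680 − 65) + 1603650 × (680 − 125.775) = 713.55 + 888.78 = 1602.33 × 10⁶ N·mm.
M_n = 1602.33 kN·m.

M_n ≈ 1600 kN·m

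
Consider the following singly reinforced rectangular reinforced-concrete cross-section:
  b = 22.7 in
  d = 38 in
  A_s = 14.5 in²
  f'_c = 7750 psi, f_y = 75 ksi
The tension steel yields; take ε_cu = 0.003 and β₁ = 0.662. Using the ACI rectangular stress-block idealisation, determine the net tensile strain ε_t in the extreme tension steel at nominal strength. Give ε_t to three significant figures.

ε_t ≈ 0.00738

a = A_s f_y/(0.85 f'_c b) = 7.272 in.
β₁ = 0.662, so c = a/β₁ = 7.272/0.662 = 10.985 in.
From the linear strain diagram with ε_cu = 0.003: ε_t = 0.003 (d − c)/c = 0.003 × (38 − 10.985)/10.985 = 0.00738.
Since ε_t ≥ 0.005, the section is tension-controlled.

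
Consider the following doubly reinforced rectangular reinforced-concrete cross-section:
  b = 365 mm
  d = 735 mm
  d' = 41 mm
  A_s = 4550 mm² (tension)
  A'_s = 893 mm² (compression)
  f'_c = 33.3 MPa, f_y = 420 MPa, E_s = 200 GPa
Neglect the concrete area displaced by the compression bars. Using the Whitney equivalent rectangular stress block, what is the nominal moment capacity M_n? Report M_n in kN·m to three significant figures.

Assume both tension and compression steel yield.
Net tension couple steel: A_s − A'_s = 3657 mm².
a = (A_s − A'_s) f_y / (0.85 f'_c b) = 1535940/(0.85 × 33.3 × 365) = 148.67 mm.
c = a/β₁ = 148.67/0.812 = 183.09 mm; ε'_s = 0.003(c − d')/c = 0.0023 ≥ f_y/E_s = 0.0021, so compression steel does yield.
M_n = (A_s − A'_s) f_y (d − a/2) + A'_s f_y (d − d') = [1535940 × (735 − 74.335) + 375060 × (735 − 41)] × 10⁻⁶ = 1014.74 + 260.29 = 1275.03 kN·m.

M_n ≈ 1280 kN·m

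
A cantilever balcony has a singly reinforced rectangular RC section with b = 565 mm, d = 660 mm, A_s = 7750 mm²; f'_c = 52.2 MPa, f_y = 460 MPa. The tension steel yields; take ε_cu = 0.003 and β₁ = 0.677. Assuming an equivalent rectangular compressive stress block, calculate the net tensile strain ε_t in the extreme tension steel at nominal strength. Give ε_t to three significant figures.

a = A_s f_y/(0.85 f'_c b) = 142.21 mm.
β₁ = 0.677, so c = a/β₁ = 142.21/0.677 = 210.06 mm.
From the linear strain diagram with ε_cu = 0.003: ε_t = 0.003 (d − c)/c = 0.003 × (660 − 210.06)/210.06 = 0.00643.
Since ε_t ≥ 0.005, the section is tension-controlled.

ε_t ≈ 0.00643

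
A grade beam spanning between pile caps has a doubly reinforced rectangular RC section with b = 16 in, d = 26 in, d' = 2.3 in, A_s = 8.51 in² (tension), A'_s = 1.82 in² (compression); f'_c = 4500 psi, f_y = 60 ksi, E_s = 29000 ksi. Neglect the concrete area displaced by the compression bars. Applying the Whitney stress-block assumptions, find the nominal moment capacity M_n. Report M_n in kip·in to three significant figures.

M_n ≈ 11700 kip·in

Assume both steels yield.
a = (A_s − A'_s) f_y/(0.85 f'_c b) = (8.51 − 1.82) × 60/(0.85 × 4.5 × 16) = 6.559 in.
c = a/β₁ = 6.559/0.825 = 7.950 in; ε'_s = 0.003(c − d')/c = 0.0021 ≥ ε_y = 0.0021, so the compression steel yields.
M_n = (A_s − A'_s) f_y (d − a/2) + A'_s f_y (d − d') = 401.4 × (26 − 3.2795) + 109.2 × (26 − 2.3) = 9120.0 + 2588.0 = 11708.0 kip·in.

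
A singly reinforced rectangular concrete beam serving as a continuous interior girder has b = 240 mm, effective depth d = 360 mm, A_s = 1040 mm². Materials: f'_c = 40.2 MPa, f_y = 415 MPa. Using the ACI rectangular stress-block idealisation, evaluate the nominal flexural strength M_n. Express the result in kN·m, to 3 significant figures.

M_n ≈ 144 kN·m

T = A_s f_y = 1040 × 415 = 431600 N = 431.6 kN.
From C = T: a = T/(0.85 f'_c b) = 431600/(0.85 × 40.2 × 240) = 52.63 mm.
M_n = T(d − a/2) = 431.6 kN × (360 − 26.315) mm = 144.02 kN·m.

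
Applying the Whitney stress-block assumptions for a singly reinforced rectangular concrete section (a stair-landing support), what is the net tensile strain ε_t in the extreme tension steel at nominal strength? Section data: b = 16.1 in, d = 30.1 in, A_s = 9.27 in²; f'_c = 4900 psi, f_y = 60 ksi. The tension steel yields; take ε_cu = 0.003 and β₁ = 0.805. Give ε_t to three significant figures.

ε_t ≈ 0.00576

a = A_s f_y/(0.85 f'_c b) = 8.294 in.
β₁ = 0.805, so c = a/β₁ = 8.294/0.805 = 10.303 in.
From the linear strain diagram with ε_cu = 0.003: ε_t = 0.003 (d − c)/c = 0.003 × (30.1 − 10.303)/10.303 = 0.00576.
Since ε_t ≥ 0.005, the section is tension-controlled.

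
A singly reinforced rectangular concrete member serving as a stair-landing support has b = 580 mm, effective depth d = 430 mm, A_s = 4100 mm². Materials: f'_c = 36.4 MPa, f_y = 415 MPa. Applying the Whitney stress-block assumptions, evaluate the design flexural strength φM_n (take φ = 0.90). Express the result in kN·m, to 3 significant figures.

T = A_s f_y = 4100 × 415 = 1701500 N = 1701.5 kN.
From C = T: a = T/(0.85 f'_c b) = 1701500/(0.85 × 36.4 × 580) = 94.82 mm.
M_n = T(d − a/2) = 1701.5 kN × (430 − 47.41) mm = 650.98 kN·m.
φM_n = 0.90 × 650.98 = 585.88 kN·m.

φM_n ≈ 586 kN·m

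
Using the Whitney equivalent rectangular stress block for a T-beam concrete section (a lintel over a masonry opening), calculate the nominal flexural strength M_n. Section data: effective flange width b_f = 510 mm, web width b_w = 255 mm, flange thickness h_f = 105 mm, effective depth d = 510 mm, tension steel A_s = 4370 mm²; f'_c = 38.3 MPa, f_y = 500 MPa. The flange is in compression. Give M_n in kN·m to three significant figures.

Tension: T = A_s f_y = 4370 × 500 = 2185000 N.
Try a within the flange: a = T/(0.85 f'_c b_f) = 2185000/(0.85 × 38.3 × 510) = 131.60 mm.
a = 131.60 > h_f = 105 mm: the block extends into the web. Split into flange-overhang and web parts.
C_f = 0.85 f'_c (b_f − b_w) h_f = 0.85 × 38.3 × (510 − 255) × 105 = 871660 N.
Remaining web compression depth: a_w = (T − C_f)/(0.85 f'_c b_w) = (2185000 − 871660)/(0.85 × 38.3 × 255) = 158.20 mm.
M_n = C_f(d − h_f/2) + (T − C_f)(d − a_w/2) = 871660 × (510 − 52.5) + 1313340 × (510 − 79.1) = 398.78 + 565.92 = 964.70 × 10⁶ N·mm.
M_n = 964.70 kN·m.

M_n ≈ 965 kN·m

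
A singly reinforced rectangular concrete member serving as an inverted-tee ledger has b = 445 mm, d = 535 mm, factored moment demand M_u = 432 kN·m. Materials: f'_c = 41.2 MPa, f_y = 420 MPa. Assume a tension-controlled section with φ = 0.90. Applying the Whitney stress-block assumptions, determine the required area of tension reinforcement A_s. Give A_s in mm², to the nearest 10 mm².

M_n = M_u/φ = 432/0.90 = 480 kN·m.
With M_n = 0.85 f'_c a b (d − a/2), solve the quadratic for a:
a = d − √(d² − 2M_n/(0.85 f'_c b)) = 535 − √(535² − 2 × 480×10⁶/(0.85 × 41.2 × 445)) = 61.06 mm.
A_s = 0.85 f'_c a b / f_y = 0.85 × 41.2 × 61.06 × 445 / 420 = 2265.6 mm².

A_s ≈ 2270 mm²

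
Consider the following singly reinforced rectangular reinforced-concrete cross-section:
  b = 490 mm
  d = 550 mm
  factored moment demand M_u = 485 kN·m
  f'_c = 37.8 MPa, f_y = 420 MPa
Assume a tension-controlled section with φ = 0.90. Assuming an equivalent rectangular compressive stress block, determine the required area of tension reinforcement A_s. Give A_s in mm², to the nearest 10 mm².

M_n = M_u/φ = 485/0.90 = 538.889 kN·m.
With M_n = 0.85 f'_c a b (d − a/2), solve the quadratic for a:
a = d − √(d² − 2M_n/(0.85 f'_c b)) = 550 − √(550² − 2 × 538.889×10⁶/(0.85 × 37.8 × 490)) = 66.22 mm.
A_s = 0.85 f'_c a b / f_y = 0.85 × 37.8 × 66.22 × 490 / 420 = 2482.3 mm².

A_s ≈ 2480 mm²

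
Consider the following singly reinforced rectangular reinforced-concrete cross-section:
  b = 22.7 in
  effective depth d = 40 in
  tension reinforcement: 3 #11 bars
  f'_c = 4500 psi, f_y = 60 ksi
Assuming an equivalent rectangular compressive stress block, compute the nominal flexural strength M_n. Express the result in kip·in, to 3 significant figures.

A_s = 3 × 1.56 = 4.68 in².
T = A_s f_y = 4.68 × 60 = 280.8 kips.
a = T/(0.85 f'_c b) = 280.8/(0.85 × 4.5 × 22.7) = 3.234 in.
M_n = T(d − a/2) = 280.8 × (40 − 1.617) = 10777.9 kip·in.

M_n ≈ 10800 kip·in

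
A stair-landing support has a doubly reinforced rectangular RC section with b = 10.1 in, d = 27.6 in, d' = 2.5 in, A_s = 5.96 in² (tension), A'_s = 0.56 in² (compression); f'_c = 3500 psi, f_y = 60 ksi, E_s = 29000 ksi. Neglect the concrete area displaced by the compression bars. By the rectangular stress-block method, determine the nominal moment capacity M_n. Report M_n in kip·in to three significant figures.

Assume both steels yield.
a = (A_s − A'_s) f_y/(0.85 f'_c b) = (5.96 − 0.56) × 60/(0.85 × 3.5 × 10.1) = 10.783 in.
c = a/β₁ = 10.783/0.85 = 12.686 in; ε'_s = 0.003(c − d')/c = 0.0024 ≥ ε_y = 0.0021, so the compression steel yields.
M_n = (A_s − A'_s) f_y (d − a/2) + A'_s f_y (d − d') = 324 × (27.6 − 5.3915) + 33.6 × (27.6 − 2.5) = 7195.6 + 843.4 = 8039.0 kip·in.

M_n ≈ 8040 kip·in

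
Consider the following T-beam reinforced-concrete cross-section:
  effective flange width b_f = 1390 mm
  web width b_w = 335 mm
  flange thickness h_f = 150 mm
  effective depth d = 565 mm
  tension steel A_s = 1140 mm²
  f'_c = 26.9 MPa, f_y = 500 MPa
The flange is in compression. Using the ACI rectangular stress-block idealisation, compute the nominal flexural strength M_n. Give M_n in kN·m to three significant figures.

Tension: T = A_s f_y = 1140 × 500 = 570000 N.
Try a within the flange: a = T/(0.85 f'_c b_f) = 570000/(0.85 × 26.9 × 1390) = 17.93 mm.
Since a = 17.93 ≤ h_f = 150 mm, the stress block lies entirely in the flange; analyse as a rectangular beam of width b_f.
M_n = T(d − a/2) = 570000 × (565 − 8.965) = 316.94 × 10⁶ N·mm.
M_n = 316.94 kN·m.

M_n ≈ 317 kN·m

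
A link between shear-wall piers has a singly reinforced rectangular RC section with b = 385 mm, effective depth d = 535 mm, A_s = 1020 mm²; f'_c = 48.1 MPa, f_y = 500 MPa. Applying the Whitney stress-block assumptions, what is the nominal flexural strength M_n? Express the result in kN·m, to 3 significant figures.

T = A_s f_y = 1020 × 500 = 510000 N = 510 kN.
From C = T: a = T/(0.85 f'_c b) = 510000/(0.85 × 48.1 × 385) = 32.40 mm.
M_n = T(d − a/2) = 510 kN × (535 − 16.2) mm = 264.59 kN·m.

M_n ≈ 265 kN·m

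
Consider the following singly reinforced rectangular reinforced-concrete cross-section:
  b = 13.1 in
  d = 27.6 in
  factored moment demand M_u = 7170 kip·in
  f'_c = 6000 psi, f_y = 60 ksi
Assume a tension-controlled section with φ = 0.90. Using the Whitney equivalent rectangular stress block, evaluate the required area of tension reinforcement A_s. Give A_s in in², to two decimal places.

M_n = M_u/φ = 7170/0.90 = 7966.67 kip·in.
From M_n = 0.85 f'_c a b (d − a/2):
a = d − √(d² − 2M_n/(0.85 f'_c b)) = 27.6 − √(27.6² − 2 × 7966.67/(0.85 × 6 × 13.1)) = 4.725 in.
A_s = 0.85 f'_c a b / f_y = 0.85 × 6 × 4.725 × 13.1 / 60 = 5.261 in².

A_s ≈ 5.26 in²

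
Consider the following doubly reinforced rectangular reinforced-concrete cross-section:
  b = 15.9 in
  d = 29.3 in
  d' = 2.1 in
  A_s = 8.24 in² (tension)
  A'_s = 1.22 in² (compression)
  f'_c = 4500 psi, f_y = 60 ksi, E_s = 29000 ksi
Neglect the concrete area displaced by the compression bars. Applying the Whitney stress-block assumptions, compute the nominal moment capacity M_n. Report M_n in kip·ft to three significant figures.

M_n ≈ 1070 kip·ft

Assume both steels yield.
a = (A_s − A'_s) f_y/(0.85 f'_c b) = (8.24 − 1.22) × 60/(0.85 × 4.5 × 15.9) = 6.926 in.
c = a/β₁ = 6.926/0.825 = 8.395 in; ε'_s = 0.003(c − d')/c = 0.0022 ≥ ε_y = 0.0021, so the compression steel yields.
M_n = (A_s − A'_s) f_y (d − a/2) + A'_s f_y (d − d') = 421.2 × (29.3 − 3.463) + 73.2 × (29.3 − 2.1) = 10882.5 + 1991.0 = 12873.5 kip·in = 12873.5/12 = 1072.79 kip·ft.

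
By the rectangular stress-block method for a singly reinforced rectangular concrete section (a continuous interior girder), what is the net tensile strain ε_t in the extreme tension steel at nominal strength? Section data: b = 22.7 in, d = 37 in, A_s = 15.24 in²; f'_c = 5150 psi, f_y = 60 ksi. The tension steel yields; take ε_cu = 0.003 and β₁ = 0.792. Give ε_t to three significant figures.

a = A_s f_y/(0.85 f'_c b) = 9.202 in.
β₁ = 0.792, so c = a/β₁ = 9.202/0.792 = 11.619 in.
From the linear strain diagram with ε_cu = 0.003: ε_t = 0.003 (d − c)/c = 0.003 × (37 − 11.619)/11.619 = 0.00655.
Since ε_t ≥ 0.005, the section is tension-controlled.

ε_t ≈ 0.00655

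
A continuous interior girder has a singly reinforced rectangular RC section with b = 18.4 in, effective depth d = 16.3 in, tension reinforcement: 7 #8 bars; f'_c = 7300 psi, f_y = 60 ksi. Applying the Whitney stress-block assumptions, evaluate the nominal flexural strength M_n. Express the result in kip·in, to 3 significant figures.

A_s = 7 × 0.79 = 5.53 in².
T = A_s f_y = 5.53 × 60 = 331.8 kips.
a = T/(0.85 f'_c b) = 331.8/(0.85 × 7.3 × 18.4) = 2.906 in.
M_n = T(d − a/2) = 331.8 × (16.3 − 1.453) = 4926.2 kip·in.

M_n ≈ 4930 kip·in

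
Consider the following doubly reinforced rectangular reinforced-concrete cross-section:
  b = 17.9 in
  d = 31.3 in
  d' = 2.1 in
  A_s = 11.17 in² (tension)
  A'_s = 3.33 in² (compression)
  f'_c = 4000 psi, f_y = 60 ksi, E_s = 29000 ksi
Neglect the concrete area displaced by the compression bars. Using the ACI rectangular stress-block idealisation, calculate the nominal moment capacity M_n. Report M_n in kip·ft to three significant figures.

M_n ≈ 1560 kip·ft

Assume both steels yield.
a = (A_s − A'_s) f_y/(0.85 f'_c b) = (11.17 − 3.33) × 60/(0.85 × 4 × 17.9) = 7.729 in.
c = a/β₁ = 7.729/0.85 = 9.093 in; ε'_s = 0.003(c − d')/c = 0.0023 ≥ ε_y = 0.0021, so the compression steel yields.
M_n = (A_s − A'_s) f_y (d − a/2) + A'_s f_y (d − d') = 470.4 × (31.3 − 3.8645) + 199.8 × (31.3 − 2.1) = 12905.7 + 5834.2 = 18739.9 kip·in = 18739.9/12 = 1561.66 kip·ft.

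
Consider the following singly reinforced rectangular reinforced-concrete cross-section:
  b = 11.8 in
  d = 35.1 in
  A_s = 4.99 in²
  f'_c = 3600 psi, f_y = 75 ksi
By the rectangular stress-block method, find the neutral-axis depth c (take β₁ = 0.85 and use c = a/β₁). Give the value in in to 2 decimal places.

T = A_s f_y = 4.99 × 75 = 374.25 kips.
a = T/(0.85 f'_c b) = 374.25/(0.85 × 3.6 × 11.8) = 10.3647 in.
With β₁ = 0.85, c = a/β₁ = 10.3647/0.85 = 12.19 in.

c ≈ 12.19 in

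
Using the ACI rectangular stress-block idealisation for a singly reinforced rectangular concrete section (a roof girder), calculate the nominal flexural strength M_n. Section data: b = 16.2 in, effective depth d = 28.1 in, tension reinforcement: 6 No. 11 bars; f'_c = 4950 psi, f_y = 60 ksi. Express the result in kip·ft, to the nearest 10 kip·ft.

M_n ≈ 1120 kip·ft

A_s = 6 × 1.56 = 9.36 in².
T = A_s f_y = 9.36 × 60 = 561.6 kips.
a = T/(0.85 f'_c b) = 561.6/(0.85 × 4.95 × 16.2) = 8.239 in.
M_n = T(d − a/2) = 561.6 × (28.1 − 4.1195) = 13467.4 kip·in = 13467.4/12 = 1122.28 kip·ft.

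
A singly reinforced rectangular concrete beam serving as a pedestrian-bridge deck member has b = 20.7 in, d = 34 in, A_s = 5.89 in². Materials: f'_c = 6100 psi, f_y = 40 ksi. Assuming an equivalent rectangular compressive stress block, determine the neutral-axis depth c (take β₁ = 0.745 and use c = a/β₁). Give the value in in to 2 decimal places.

c ≈ 2.95 in

T = A_s f_y = 5.89 × 40 = 235.6 kips.
a = T/(0.85 f'_c b) = 235.6/(0.85 × 6.1 × 20.7) = 2.1951 in.
With β₁ = 0.745, c = a/β₁ = 2.1951/0.745 = 2.95 in.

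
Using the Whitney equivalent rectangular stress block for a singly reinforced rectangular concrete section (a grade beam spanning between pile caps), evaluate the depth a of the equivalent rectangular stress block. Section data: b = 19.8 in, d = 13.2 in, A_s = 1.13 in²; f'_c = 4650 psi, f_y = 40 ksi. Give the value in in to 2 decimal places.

a ≈ 0.58 in

T = A_s f_y = 1.13 × 40 = 45.2 kips.
a = T/(0.85 f'_c b) = 45.2/(0.85 × 4.65 × 19.8) = 0.58 in.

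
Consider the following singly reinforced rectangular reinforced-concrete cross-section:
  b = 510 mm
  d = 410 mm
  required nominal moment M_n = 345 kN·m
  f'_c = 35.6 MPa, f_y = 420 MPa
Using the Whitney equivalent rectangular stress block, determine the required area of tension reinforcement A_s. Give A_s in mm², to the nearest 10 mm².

With M_n = 0.85 f'_c a b (d − a/2), solve the quadratic for a:
a = d − √(d² − 2M_n/(0.85 f'_c b)) = 410 − √(410² − 2 × 345×10⁶/(0.85 × 35.6 × 510)) = 58.73 mm.
A_s = 0.85 f'_c a b / f_y = 0.85 × 35.6 × 58.73 × 510 / 420 = 2158.0 mm².

A_s ≈ 2160 mm²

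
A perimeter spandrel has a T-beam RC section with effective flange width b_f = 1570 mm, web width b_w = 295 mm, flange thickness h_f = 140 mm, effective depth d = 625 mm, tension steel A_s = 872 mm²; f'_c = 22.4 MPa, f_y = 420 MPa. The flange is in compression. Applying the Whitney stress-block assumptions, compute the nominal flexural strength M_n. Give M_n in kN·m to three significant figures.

Tension: T = A_s f_y = 872 × 420 = 366240 N.
Try a within the flange: a = T/(0.85 f'_c b_f) = 366240/(0.85 × 22.4 × 1570) = 12.25 mm.
Since a = 12.25 ≤ h_f = 140 mm, the stress block lies entirely in the flange; analyse as a rectangular beam of width b_f.
M_n = T(d − a/2) = 366240 × (625 − 6.125) = 226.66 × 10⁶ N·mm.
M_n = 226.66 kN·m.

M_n ≈ 227 kN·m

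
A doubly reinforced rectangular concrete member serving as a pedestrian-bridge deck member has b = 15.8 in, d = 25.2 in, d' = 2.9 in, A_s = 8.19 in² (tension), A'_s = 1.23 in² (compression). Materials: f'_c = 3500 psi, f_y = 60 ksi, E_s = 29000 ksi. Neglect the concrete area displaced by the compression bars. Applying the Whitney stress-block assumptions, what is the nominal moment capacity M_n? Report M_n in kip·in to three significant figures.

Assume both steels yield.
a = (A_s − A'_s) f_y/(0.85 f'_c b) = (8.19 − 1.23) × 60/(0.85 × 3.5 × 15.8) = 8.884 in.
c = a/β₁ = 8.884/0.85 = 10.452 in; ε'_s = 0.003(c − d')/c = 0.0022 ≥ ε_y = 0.0021, so the compression steel yields.
M_n = (A_s − A'_s) f_y (d − a/2) + A'_s f_y (d − d') = 417.6 × (25.2 − 4.442) + 73.8 × (25.2 − 2.9) = 8668.5 + 1645.7 = 10314.2 kip·in.

M_n ≈ 10300 kip·in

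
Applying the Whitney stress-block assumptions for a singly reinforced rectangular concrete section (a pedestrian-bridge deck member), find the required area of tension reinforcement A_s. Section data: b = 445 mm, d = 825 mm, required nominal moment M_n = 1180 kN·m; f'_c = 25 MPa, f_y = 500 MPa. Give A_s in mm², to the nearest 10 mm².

A_s ≈ 3190 mm²

With M_n = 0.85 f'_c a b (d − a/2), solve the quadratic for a:
a = d − √(d² − 2M_n/(0.85 f'_c b)) = 825 − √(825² − 2 × 1180×10⁶/(0.85 × 25 × 445)) = 168.45 mm.
A_s = 0.85 f'_c a b / f_y = 0.85 × 25 × 168.45 × 445 / 500 = 3185.8 mm².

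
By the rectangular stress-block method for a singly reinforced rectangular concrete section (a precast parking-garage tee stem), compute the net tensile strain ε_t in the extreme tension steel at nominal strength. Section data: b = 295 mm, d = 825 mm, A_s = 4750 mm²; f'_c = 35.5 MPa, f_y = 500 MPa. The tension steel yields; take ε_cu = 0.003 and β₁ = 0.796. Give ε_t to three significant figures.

a = A_s f_y/(0.85 f'_c b) = 266.81 mm.
β₁ = 0.796, so c = a/β₁ = 266.81/0.796 = 335.19 mm.
From the linear strain diagram with ε_cu = 0.003: ε_t = 0.003 (d − c)/c = 0.003 × (825 − 335.19)/335.19 = 0.00438.
ε_t is between 0.004 and 0.005 — transition zone.

ε_t ≈ 0.00438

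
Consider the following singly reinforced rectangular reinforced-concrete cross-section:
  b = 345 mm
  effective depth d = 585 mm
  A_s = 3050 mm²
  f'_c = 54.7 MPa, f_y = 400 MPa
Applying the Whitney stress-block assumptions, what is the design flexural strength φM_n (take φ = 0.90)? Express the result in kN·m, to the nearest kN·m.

φM_n ≈ 601 kN·m

T = A_s f_y = 3050 × 400 = 1220000 N = 1220 kN.
From C = T: a = T/(0.85 f'_c b) = 1220000/(0.85 × 54.7 × 345) = 76.06 mm.
M_n = T(d − a/2) = 1220 kN × (585 − 38.03) mm = 667.30 kN·m.
φM_n = 0.90 × 667.30 = 600.57 kN·m.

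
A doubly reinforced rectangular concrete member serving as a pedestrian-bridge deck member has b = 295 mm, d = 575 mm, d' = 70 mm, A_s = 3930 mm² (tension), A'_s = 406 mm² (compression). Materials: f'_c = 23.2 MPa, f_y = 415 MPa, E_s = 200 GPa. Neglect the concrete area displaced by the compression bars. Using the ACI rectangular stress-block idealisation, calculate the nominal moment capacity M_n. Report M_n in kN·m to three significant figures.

Assume both tension and compression steel yield.
Net tension couple steel: A_s − A'_s = 3524 mm².
a = (A_s − A'_s) f_y / (0.85 f'_c b) = 1462460/(0.85 × 23.2 × 295) = 251.39 mm.
c = a/β₁ = 251.39/0.85 = 295.75 mm; ε'_s = 0.003(c − d')/c = 0.0023 ≥ f_y/E_s = 0.0021, so compression steel does yield.
M_n = (A_s − A'_s) f_y (d − a/2) + A'_s f_y (d − d') = [1462460 × (575 − 125.695) + 168490 × (575 − 70)] × 10⁻⁶ = 657.09 + 85.09 = 742.18 kN·m.

M_n ≈ 742 kN·m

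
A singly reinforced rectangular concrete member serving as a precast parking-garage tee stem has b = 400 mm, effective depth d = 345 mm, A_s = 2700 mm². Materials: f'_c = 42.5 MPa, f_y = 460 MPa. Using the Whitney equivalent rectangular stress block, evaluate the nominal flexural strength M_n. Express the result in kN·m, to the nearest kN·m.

T = A_s f_y = 2700 × 460 = 1242000 N = 1242 kN.
From C = T: a = T/(0.85 f'_c b) = 1242000/(0.85 × 42.5 × 400) = 85.95 mm.
M_n = T(d − a/2) = 1242 kN × (345 − 42.975) mm = 375.12 kN·m.

M_n ≈ 375 kN·m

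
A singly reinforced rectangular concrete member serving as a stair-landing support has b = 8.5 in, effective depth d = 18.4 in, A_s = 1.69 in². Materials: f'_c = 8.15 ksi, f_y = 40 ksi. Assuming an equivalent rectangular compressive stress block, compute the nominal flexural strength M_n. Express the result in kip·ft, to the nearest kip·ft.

M_n ≈ 100 kip·ft

T = A_s f_y = 1.69 × 40 = 67.6 kips.
a = T/(0.85 f'_c b) = 67.6/(0.85 × 8.15 × 8.5) = 1.148 in.
M_n = T(d − a/2) = 67.6 × (18.4 − 0.574) = 1205.0 kip·in = 1205.0/12 = 100.42 kip·ft.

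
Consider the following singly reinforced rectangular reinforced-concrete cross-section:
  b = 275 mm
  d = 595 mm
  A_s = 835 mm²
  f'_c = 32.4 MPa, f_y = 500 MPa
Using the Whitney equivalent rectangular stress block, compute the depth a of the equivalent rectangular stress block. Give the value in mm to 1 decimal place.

a ≈ 55.1 mm

T = A_s f_y = 835 × 500 = 417500 N = 417.5 kN.
Setting C = 0.85 f'_c a b equal to T: a = 417500/(0.85 × 32.4 × 275) = 55.1 mm.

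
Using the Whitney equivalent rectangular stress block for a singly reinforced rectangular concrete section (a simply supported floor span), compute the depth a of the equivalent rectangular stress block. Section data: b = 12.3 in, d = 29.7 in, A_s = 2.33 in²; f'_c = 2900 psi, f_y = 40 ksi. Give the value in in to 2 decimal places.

a ≈ 3.07 in

T = A_s f_y = 2.33 × 40 = 93.2 kips.
a = T/(0.85 f'_c b) = 93.2/(0.85 × 2.9 × 12.3) = 3.07 in.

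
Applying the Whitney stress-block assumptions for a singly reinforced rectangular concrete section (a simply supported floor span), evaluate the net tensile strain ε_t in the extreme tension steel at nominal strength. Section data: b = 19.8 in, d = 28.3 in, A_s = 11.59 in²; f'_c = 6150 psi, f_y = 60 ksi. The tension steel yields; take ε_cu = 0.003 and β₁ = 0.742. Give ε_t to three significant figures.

a = A_s f_y/(0.85 f'_c b) = 6.719 in.
β₁ = 0.742, so c = a/β₁ = 6.719/0.742 = 9.055 in.
From the linear strain diagram with ε_cu = 0.003: ε_t = 0.003 (d − c)/c = 0.003 × (28.3 − 9.055)/9.055 = 0.00638.
Since ε_t ≥ 0.005, the section is tension-controlled.

ε_t ≈ 0.00638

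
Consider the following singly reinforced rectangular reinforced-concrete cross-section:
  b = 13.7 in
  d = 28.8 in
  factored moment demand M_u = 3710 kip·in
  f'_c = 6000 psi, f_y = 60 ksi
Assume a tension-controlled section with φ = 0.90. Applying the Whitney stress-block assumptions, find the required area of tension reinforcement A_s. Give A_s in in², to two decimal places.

M_n = M_u/φ = 3710/0.90 = 4122.22 kip·in.
From M_n = 0.85 f'_c a b (d − a/2):
a = d − √(d² − 2M_n/(0.85 f'_c b)) = 28.8 − √(28.8² − 2 × 4122.22/(0.85 × 6 × 13.7)) = 2.127 in.
A_s = 0.85 f'_c a b / f_y = 0.85 × 6 × 2.127 × 13.7 / 60 = 2.477 in².

A_s ≈ 2.48 in²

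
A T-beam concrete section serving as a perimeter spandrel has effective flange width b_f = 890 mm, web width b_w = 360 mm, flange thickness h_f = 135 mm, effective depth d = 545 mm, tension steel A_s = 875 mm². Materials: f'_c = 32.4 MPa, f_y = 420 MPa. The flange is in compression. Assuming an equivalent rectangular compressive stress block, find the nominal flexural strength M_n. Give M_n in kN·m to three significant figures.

Tension: T = A_s f_y = 875 × 420 = 367500 N.
Try a within the flange: a = T/(0.85 f'_c b_f) = 367500/(0.85 × 32.4 × 890) = 14.99 mm.
Since a = 14.99 ≤ h_f = 135 mm, the stress block lies entirely in the flange; analyse as a rectangular beam of width b_f.
M_n = T(d − a/2) = 367500 × (545 − 7.495) = 197.53 × 10⁶ N·mm.
M_n = 197.53 kN·m.

M_n ≈ 198 kN·m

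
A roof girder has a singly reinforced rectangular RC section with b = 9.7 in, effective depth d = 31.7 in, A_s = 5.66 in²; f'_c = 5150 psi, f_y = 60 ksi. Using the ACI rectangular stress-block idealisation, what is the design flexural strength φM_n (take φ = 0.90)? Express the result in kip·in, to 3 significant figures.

φM_n ≈ 8470 kip·in

T = A_s f_y = 5.66 × 60 = 339.6 kips.
a = T/(0.85 f'_c b) = 339.6/(0.85 × 5.15 × 9.7) = 7.998 in.
M_n = T(d − a/2) = 339.6 × (31.7 − 3.999) = 9407.3 kip·in.
φM_n = 0.90 × 9407.3 = 8466.6 kip·in.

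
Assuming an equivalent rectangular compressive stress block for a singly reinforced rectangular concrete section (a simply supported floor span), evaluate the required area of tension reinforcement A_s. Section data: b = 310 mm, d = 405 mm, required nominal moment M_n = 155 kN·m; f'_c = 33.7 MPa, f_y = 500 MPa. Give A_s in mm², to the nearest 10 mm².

With M_n = 0.85 f'_c a b (d − a/2), solve the quadratic for a:
a = d − √(d² − 2M_n/(0.85 f'_c b)) = 405 − √(405² − 2 × 155×10⁶/(0.85 × 33.7 × 310)) = 45.67 mm.
A_s = 0.85 f'_c a b / f_y = 0.85 × 33.7 × 45.67 × 310 / 500 = 811.1 mm².

A_s ≈ 810 mm²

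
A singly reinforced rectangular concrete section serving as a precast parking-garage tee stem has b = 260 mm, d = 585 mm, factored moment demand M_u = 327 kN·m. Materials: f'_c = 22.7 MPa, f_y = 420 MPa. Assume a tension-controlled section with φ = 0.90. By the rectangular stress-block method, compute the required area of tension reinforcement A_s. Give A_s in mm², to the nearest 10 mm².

A_s ≈ 1680 mm²

M_n = M_u/φ = 327/0.90 = 363.333 kN·m.
With M_n = 0.85 f'_c a b (d − a/2), solve the quadratic for a:
a = d − √(d² − 2M_n/(0.85 f'_c b)) = 585 − √(585² − 2 × 363.333×10⁶/(0.85 × 22.7 × 260)) = 140.73 mm.
A_s = 0.85 f'_c a b / f_y = 0.85 × 22.7 × 140.73 × 260 / 420 = 1681.0 mm².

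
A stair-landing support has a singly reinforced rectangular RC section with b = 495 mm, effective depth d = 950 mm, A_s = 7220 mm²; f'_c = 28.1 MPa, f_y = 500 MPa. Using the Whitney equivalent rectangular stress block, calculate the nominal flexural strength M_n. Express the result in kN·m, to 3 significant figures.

T = A_s f_y = 7220 × 500 = 3610000 N = 3610 kN.
From C = T: a = T/(0.85 f'_c b) = 3610000/(0.85 × 28.1 × 495) = 305.34 mm.
M_n = T(d − a/2) = 3610 kN × (950 − 152.67) mm = 2878.36 kN·m.

M_n ≈ 2880 kN·m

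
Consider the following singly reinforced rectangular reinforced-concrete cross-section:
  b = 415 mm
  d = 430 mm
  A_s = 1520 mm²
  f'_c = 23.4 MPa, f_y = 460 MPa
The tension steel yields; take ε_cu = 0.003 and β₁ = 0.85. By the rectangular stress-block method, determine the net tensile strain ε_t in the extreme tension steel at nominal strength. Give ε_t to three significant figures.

ε_t ≈ 0.00994

a = A_s f_y/(0.85 f'_c b) = 84.71 mm.
β₁ = 0.85, so c = a/β₁ = 84.71/0.85 = 99.66 mm.
From the linear strain diagram with ε_cu = 0.003: ε_t = 0.003 (d − c)/c = 0.003 × (430 − 99.66)/99.66 = 0.00994.
Since ε_t ≥ 0.005, the section is tension-controlled.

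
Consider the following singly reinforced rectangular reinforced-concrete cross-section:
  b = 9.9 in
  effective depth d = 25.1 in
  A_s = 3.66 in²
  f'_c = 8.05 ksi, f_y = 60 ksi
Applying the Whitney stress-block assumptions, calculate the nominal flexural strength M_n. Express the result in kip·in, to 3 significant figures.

T = A_s f_y = 3.66 × 60 = 219.6 kips.
a = T/(0.85 f'_c b) = 219.6/(0.85 × 8.05 × 9.9) = 3.242 in.
M_n = T(d − a/2) = 219.6 × (25.1 − 1.621) = 5156.0 kip·in.

M_n ≈ 5160 kip·in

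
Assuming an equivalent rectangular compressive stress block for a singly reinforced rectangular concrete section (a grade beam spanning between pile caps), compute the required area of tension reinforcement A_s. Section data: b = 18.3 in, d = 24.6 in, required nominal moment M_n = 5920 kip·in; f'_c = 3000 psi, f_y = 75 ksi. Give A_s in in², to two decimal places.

From M_n = 0.85 f'_c a b (d − a/2):
a = d − √(d² − 2M_n/(0.85 f'_c b)) = 24.6 − √(24.6² − 2 × 5920/(0.85 × 3 × 18.3)) = 5.853 in.
A_s = 0.85 f'_c a b / f_y = 0.85 × 3 × 5.853 × 18.3 / 75 = 3.642 in².

A_s ≈ 3.64 in²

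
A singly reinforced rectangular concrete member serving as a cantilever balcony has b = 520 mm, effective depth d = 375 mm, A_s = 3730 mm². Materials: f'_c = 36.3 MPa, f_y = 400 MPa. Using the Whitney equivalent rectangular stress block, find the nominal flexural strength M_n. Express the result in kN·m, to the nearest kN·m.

T = A_s f_y = 3730 × 400 = 1492000 N = 1492 kN.
From C = T: a = T/(0.85 f'_c b) = 1492000/(0.85 × 36.3 × 520) = 92.99 mm.
M_n = T(d − a/2) = 1492 kN × (375 − 46.495) mm = 490.13 kN·m.

M_n ≈ 490 kN·m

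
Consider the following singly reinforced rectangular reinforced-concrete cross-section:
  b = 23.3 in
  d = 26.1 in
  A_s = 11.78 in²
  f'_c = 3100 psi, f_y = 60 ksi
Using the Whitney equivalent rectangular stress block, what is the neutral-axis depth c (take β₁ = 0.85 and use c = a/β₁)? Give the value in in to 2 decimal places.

T = A_s f_y = 11.78 × 60 = 706.8 kips.
a = T/(0.85 f'_c b) = 706.8/(0.85 × 3.1 × 23.3) = 11.5122 in.
With β₁ = 0.85, c = a/β₁ = 11.5122/0.85 = 13.54 in.

c ≈ 13.54 in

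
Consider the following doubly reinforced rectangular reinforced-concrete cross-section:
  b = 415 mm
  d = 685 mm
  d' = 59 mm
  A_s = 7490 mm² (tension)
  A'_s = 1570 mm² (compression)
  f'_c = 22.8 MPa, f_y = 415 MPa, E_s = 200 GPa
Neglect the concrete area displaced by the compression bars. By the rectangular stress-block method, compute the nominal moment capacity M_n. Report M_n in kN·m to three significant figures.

M_n ≈ 1720 kN·m

Assume both tension and compression steel yield.
Net tension couple steel: A_s − A'_s = 5920 mm².
a = (A_s − A'_s) f_y / (0.85 f'_c b) = 2456800/(0.85 × 22.8 × 415) = 305.47 mm.
c = a/β₁ = 305.47/0.85 = 359.38 mm; ε'_s = 0.003(c − d')/c = 0.0025 ≥ f_y/E_s = 0.0021, so compression steel does yield.
M_n = (A_s − A'_s) f_y (d − a/2) + A'_s f_y (d − d') = [2456800 × (685 − 152.735) + 651550 × (685 − 59)] × 10⁻⁶ = 1307.67 + 407.87 = 1715.54 kN·m.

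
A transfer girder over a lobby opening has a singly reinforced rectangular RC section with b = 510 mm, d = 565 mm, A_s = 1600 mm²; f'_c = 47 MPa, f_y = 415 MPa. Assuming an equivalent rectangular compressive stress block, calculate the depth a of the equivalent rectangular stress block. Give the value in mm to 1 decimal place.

a ≈ 32.6 mm

T = A_s f_y = 1600 × 415 = 664000 N = 664 kN.
Setting C = 0.85 f'_c a b equal to T: a = 664000/(0.85 × 47 × 510) = 32.6 mm.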